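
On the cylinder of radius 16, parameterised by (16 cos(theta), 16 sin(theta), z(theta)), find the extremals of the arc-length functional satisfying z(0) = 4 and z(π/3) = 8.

Parameterise the cylinder of radius R = 16 as
    r(θ) = (16 cos θ, 16 sin θ, z(θ)).
The arc-length element is
    ds = sqrt(256 + (dz/dθ)^2) dθ,
so the Lagrangian is L = sqrt(256 + z'^2).
L depends on z' only, not on z or θ, so ∂L/∂z = 0 and
    ∂L/∂z' = z' / sqrt(256 + z'^2).
The Euler-Lagrange equation gives
    d/dθ( z' / sqrt(256 + z'^2) ) = 0,
so z' is constant. Integrating once:
    z(θ) = a θ + b,
a helix on the cylinder (a straight line when the cylinder is unrolled). The constants a, b are determined by the endpoint conditions.
With endpoint conditions z(0) = 4 and z(π/3) = 8: from z(0) = b we get b = 4, and a·π/3 + 4 = 8 gives a = 12/π, so
    z(θ) = (12/π) θ + 4.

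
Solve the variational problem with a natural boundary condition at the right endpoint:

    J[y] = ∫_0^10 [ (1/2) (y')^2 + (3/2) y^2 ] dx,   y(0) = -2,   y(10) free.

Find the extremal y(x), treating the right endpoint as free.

The Lagrangian L = (1/2) (y')^2 + (3/2) y^2 gives
    ∂L/∂y = 3 y,   ∂L/∂y' = y'.
Euler-Lagrange: y'' − 3 y = 0.
With k = sqrt(3), the general solution is
    y(x) = A cosh(sqrt(3) x) + B sinh(sqrt(3) x).
Fixed left endpoint y(0) = -2 ⇒ A = -2.
The right endpoint x = 10 is free, so the natural (transversality) condition is ∂L/∂y' |_{x=10} = 0, i.e. y'(10) = 0.
Compute y'(x) = A k sinh(k x) + B k cosh(k x), so
    y'(10) = A k sinh(k·10) + B k cosh(k·10) = 0
    ⇒ B = −A tanh(k·10) = 2 tanh(sqrt(3)·10).
Therefore the extremal is
    y(x) = −2 cosh(sqrt(3) x) + 2 tanh(sqrt(3)·10) sinh(sqrt(3) x).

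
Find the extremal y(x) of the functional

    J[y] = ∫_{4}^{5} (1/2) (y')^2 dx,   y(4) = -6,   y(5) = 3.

The Lagrangian is L = (1/2) (y')^2.
Compute ∂L/∂y = 0, ∂L/∂y' = y'.
The Euler-Lagrange equation d/dx(∂L/∂y') − ∂L/∂y = 0 reduces to
    y'' = 0.
Its general solution is
    y(x) = A x + B,
with A, B fixed by the endpoint conditions.
Applying the endpoint conditions y(4) = -6 and y(5) = 3: solve A·4 + B = -6 and A·5 + B = 3. Subtracting gives A(5 − 4) = 3 − -6, so A = 9, and B = -6 − A·4 = -42. Therefore
    y(x) = 9 x - 42.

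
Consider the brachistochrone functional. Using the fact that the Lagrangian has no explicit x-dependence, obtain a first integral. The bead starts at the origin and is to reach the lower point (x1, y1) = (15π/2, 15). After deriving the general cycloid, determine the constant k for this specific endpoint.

The Lagrangian L = sqrt((1 + y'^2) / y) has no explicit x dependence, so the Beltrami identity applies:
    L − y' ∂L/∂y' = C.
Compute ∂L/∂y' = y' / sqrt(y (1 + y'^2)).
Substitute:
    sqrt((1 + y'^2)/y) − y'·y' / sqrt(y (1 + y'^2))
    = (1 + y'^2) / sqrt(y (1 + y'^2)) − y'^2 / sqrt(y (1 + y'^2))
    = 1 / sqrt(y (1 + y'^2)) = C.
Squaring and rearranging gives the first integral
    y (1 + y'^2) = 1/C^2 =: k   (constant).
Solving this first-order ODE by the substitution
    y = (k/2)(1 − cos θ)
yields the cycloid parameterisation
    x(θ) = (k/2)(θ − sin θ),   y(θ) = (k/2)(1 − cos θ).
The constant k is fixed by the endpoint condition.
Now fit the given lower endpoint (x1, y1) = (15π/2, 15). At the bottom of the first arch (θ = π), the parametric equations give
    y(π) = (k/2)(1 − cos π) = k,
    x(π) = (k/2)(π − sin π) = kπ/2.
Matching y(π) = 15 gives k = 15, consistent with x(π) = 15π/2. Therefore the specific cycloid is
    x(θ) = (15/2)(θ − sin θ),   y(θ) = (15/2)(1 − cos θ).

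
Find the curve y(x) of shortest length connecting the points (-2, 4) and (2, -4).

Arc-length functional: J[y] = ∫ sqrt(1 + (y')^2) dx.
Lagrangian L = sqrt(1 + (y')^2) has no explicit y dependence, so ∂L/∂y = 0 and the Euler-Lagrange equation gives
    d/dx( y' / sqrt(1 + (y')^2) ) = 0  ⇒  y' / sqrt(1 + (y')^2) = const.
Hence y' is constant, so y(x) is affine.
Fitting the endpoints (-2, 4) and (2, -4):
    slope m = ((-4) − 4) / (2 − (-2)) = -2,
    intercept c = 4 − m·(-2) = 0.
Extremal: y(x) = -2 x.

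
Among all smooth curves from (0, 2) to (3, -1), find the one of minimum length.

Arc-length functional: J[y] = ∫ sqrt(1 + (y')^2) dx.
Lagrangian L = sqrt(1 + (y')^2) has no explicit y dependence, so ∂L/∂y = 0 and the Euler-Lagrange equation gives
    d/dx( y' / sqrt(1 + (y')^2) ) = 0  ⇒  y' / sqrt(1 + (y')^2) = const.
Hence y' is constant, so y(x) is affine.
Fitting the endpoints (0, 2) and (3, -1):
    slope m = ((-1) − 2) / (3 − 0) = -1,
    intercept c = 2 − m·0 = 2.
Extremal: y(x) = -x + 2.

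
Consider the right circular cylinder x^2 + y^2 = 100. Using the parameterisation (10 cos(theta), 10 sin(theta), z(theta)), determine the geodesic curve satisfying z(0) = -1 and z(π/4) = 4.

Parameterise the cylinder of radius R = 10 as
    r(θ) = (10 cos θ, 10 sin θ, z(θ)).
The arc-length element is
    ds = sqrt(100 + (dz/dθ)^2) dθ,
so the Lagrangian is L = sqrt(100 + z'^2).
L depends on z' only, not on z or θ, so ∂L/∂z = 0 and
    ∂L/∂z' = z' / sqrt(100 + z'^2).
The Euler-Lagrange equation gives
    d/dθ( z' / sqrt(100 + z'^2) ) = 0,
so z' is constant. Integrating once:
    z(θ) = a θ + b,
a helix on the cylinder (a straight line when the cylinder is unrolled). The constants a, b are determined by the endpoint conditions.
With endpoint conditions z(0) = -1 and z(π/4) = 4: from z(0) = b we get b = -1, and a·π/4 + -1 = 4 gives a = 20/π, so
    z(θ) = (20/π) θ − 1.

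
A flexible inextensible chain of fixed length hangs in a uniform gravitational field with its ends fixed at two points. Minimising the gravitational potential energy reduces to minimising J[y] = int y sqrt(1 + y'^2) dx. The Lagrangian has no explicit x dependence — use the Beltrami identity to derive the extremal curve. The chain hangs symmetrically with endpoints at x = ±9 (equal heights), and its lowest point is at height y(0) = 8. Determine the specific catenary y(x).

The Lagrangian L(y, y') = y sqrt(1 + y'^2) has no explicit x dependence, so the Beltrami identity applies:
    L − y' ∂L/∂y' = C.
Compute ∂L/∂y' = y · y' / sqrt(1 + y'^2). Then
    L − y' ∂L/∂y'
    = y sqrt(1 + y'^2) − y · y'^2 / sqrt(1 + y'^2)
    = y (1 + y'^2 − y'^2) / sqrt(1 + y'^2)
    = y / sqrt(1 + y'^2) = C.
Squaring gives y^2 = C^2 (1 + y'^2), i.e.
    y'^2 = y^2 / C^2 − 1.
Separating variables,
    dy / sqrt(y^2 − C^2) = dx / C,
and integrating gives arccosh(y / C) = (x − a)/C, so
    y(x) = C cosh((x − a)/C),
the catenary. The constants C and a are fixed by the two endpoint conditions (and, for the hanging-chain problem, the length constraint selects C).
Now fit the given data. The endpoints x = ±9 are symmetric at equal height, so the catenary is even about its minimum: a = 0 and y(x) = C cosh(x/C). The lowest point is y(0) = C cosh(0) = C, and we are told y(0) = 8, so C = 8. Therefore
    y(x) = 8 cosh(x/8),
and at the endpoints
    y(±9) = 8 cosh(9/8).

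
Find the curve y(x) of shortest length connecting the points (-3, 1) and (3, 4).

Arc-length functional: J[y] = ∫ sqrt(1 + (y')^2) dx.
Lagrangian L = sqrt(1 + (y')^2) has no explicit y dependence, so ∂L/∂y = 0 and the Euler-Lagrange equation gives
    d/dx( y' / sqrt(1 + (y')^2) ) = 0  ⇒  y' / sqrt(1 + (y')^2) = const.
Hence y' is constant, so y(x) is affine.
Fitting the endpoints (-3, 1) and (3, 4):
    slope m = (4 − 1) / (3 − (-3)) = 1/2,
    intercept c = 1 − m·(-3) = 5/2.
Extremal: y(x) = (1/2) x + 5/2.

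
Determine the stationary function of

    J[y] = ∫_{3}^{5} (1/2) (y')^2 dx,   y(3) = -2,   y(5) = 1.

The Lagrangian is L = (1/2) (y')^2.
Compute ∂L/∂y = 0, ∂L/∂y' = y'.
The Euler-Lagrange equation d/dx(∂L/∂y') − ∂L/∂y = 0 reduces to
    y'' = 0.
Its general solution is
    y(x) = A x + B,
with A, B fixed by the endpoint conditions.
Applying the endpoint conditions y(3) = -2 and y(5) = 1: solve A·3 + B = -2 and A·5 + B = 1. Subtracting gives A(5 − 3) = 1 − -2, so A = 3/2, and B = -2 − A·3 = -13/2. Therefore
    y(x) = (3/2) x - 13/2.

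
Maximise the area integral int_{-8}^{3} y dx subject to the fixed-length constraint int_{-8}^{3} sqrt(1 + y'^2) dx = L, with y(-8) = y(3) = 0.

Set up the augmented Lagrangian using a multiplier λ for the length constraint:
    F(y, y') = y − λ sqrt(1 + y'^2).
F has no explicit x dependence, so the Beltrami identity yields a first integral
    F − y' ∂F/∂y' = C.
Compute ∂F/∂y' = −λ y' / sqrt(1 + y'^2). Then
    y − λ sqrt(1 + y'^2) + λ y'^2 / sqrt(1 + y'^2) = C
    ⇒  y − λ / sqrt(1 + y'^2) = C.
Solving for y' and integrating gives
    (x − a)^2 + (y − b)^2 = λ^2,
a circular arc of radius λ. The constants a, b are determined by the endpoint conditions y(-8) = y(3) = 0, and λ is fixed implicitly by the length constraint
    ∫_{-8}^{3} sqrt(1 + y'^2) dx = L.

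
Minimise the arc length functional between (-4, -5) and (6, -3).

Arc-length functional: J[y] = ∫ sqrt(1 + (y')^2) dx.
Lagrangian L = sqrt(1 + (y')^2) has no explicit y dependence, so ∂L/∂y = 0 and the Euler-Lagrange equation gives
    d/dx( y' / sqrt(1 + (y')^2) ) = 0  ⇒  y' / sqrt(1 + (y')^2) = const.
Hence y' is constant, so y(x) is affine.
Fitting the endpoints (-4, -5) and (6, -3):
    slope m = ((-3) − (-5)) / (6 − (-4)) = 1/5,
    intercept c = (-5) − m·(-4) = -21/5.
Extremal: y(x) = (1/5) x - 21/5.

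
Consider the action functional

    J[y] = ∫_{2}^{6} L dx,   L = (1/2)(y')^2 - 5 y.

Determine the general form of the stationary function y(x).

The Lagrangian is L = (1/2)(y')^2 - 5 y.
∂L/∂y = -5.
∂L/∂y' = y'.
The Euler-Lagrange equation d/dx(∂L/∂y') − ∂L/∂y = 0 becomes:
    y'' + 5 = 0
General solution: y(x) = -(5/2) x^2 + A x + B, where A and B are arbitrary constants fixed by the endpoint conditions.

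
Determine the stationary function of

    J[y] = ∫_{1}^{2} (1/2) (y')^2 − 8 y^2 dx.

The Lagrangian is L = (1/2) (y')^2 − 8 y^2.
Compute ∂L/∂y = -16y, ∂L/∂y' = y'.
The Euler-Lagrange equation d/dx(∂L/∂y') − ∂L/∂y = 0 reduces to
    y'' + 16 y = 0.
Its general solution is
    y(x) = A sin(4x) + B cos(4x),
with A, B fixed by the endpoint conditions.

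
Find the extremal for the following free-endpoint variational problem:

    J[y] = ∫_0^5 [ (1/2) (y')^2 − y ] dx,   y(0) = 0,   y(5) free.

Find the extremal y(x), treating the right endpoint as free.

The Lagrangian L = (1/2) (y')^2 − y gives
    ∂L/∂y = −1,   ∂L/∂y' = y'.
Euler-Lagrange: d/dx(y') − (−1) = 0, i.e. y'' + 1 = 0, so
    y(x) = −(1/2) x^2 + C1 x + C2.
Fixed left endpoint y(0) = 0 ⇒ C2 = 0.
The right endpoint x = 5 is free, so the natural (transversality) condition is ∂L/∂y' |_{x=5} = 0, i.e. y'(5) = 0.
Compute y'(x) = −1 x + C1, so y'(5) = −5 + C1 = 0 ⇒ C1 = 5.
Therefore the extremal is
    y(x) = −x^2/2 + 5 x.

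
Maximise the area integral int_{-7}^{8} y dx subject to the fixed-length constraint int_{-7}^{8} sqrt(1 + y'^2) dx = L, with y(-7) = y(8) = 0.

Set up the augmented Lagrangian using a multiplier λ for the length constraint:
    F(y, y') = y − λ sqrt(1 + y'^2).
F has no explicit x dependence, so the Beltrami identity yields a first integral
    F − y' ∂F/∂y' = C.
Compute ∂F/∂y' = −λ y' / sqrt(1 + y'^2). Then
    y − λ sqrt(1 + y'^2) + λ y'^2 / sqrt(1 + y'^2) = C
    ⇒  y − λ / sqrt(1 + y'^2) = C.
Solving for y' and integrating gives
    (x − a)^2 + (y − b)^2 = λ^2,
a circular arc of radius λ. The constants a, b are determined by the endpoint conditions y(-7) = y(8) = 0, and λ is fixed implicitly by the length constraint
    ∫_{-7}^{8} sqrt(1 + y'^2) dx = L.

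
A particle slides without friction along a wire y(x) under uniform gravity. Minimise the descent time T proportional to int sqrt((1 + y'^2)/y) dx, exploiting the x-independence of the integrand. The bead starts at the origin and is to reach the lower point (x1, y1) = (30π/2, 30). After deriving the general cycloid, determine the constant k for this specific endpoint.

The Lagrangian L = sqrt((1 + y'^2) / y) has no explicit x dependence, so the Beltrami identity applies:
    L − y' ∂L/∂y' = C.
Compute ∂L/∂y' = y' / sqrt(y (1 + y'^2)).
Substitute:
    sqrt((1 + y'^2)/y) − y'·y' / sqrt(y (1 + y'^2))
    = (1 + y'^2) / sqrt(y (1 + y'^2)) − y'^2 / sqrt(y (1 + y'^2))
    = 1 / sqrt(y (1 + y'^2)) = C.
Squaring and rearranging gives the first integral
    y (1 + y'^2) = 1/C^2 =: k   (constant).
Solving this first-order ODE by the substitution
    y = (k/2)(1 − cos θ)
yields the cycloid parameterisation
    x(θ) = (k/2)(θ − sin θ),   y(θ) = (k/2)(1 − cos θ).
The constant k is fixed by the endpoint condition.
Now fit the given lower endpoint (x1, y1) = (30π/2, 30). At the bottom of the first arch (θ = π), the parametric equations give
    y(π) = (k/2)(1 − cos π) = k,
    x(π) = (k/2)(π − sin π) = kπ/2.
Matching y(π) = 30 gives k = 30, consistent with x(π) = 30π/2. Therefore the specific cycloid is
    x(θ) = (30/2)(θ − sin θ),   y(θ) = (30/2)(1 − cos θ).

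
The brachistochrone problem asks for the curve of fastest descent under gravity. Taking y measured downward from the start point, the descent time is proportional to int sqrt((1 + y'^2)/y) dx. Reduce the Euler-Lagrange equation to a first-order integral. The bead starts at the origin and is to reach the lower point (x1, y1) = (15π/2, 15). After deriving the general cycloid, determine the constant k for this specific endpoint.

The Lagrangian L = sqrt((1 + y'^2) / y) has no explicit x dependence, so the Beltrami identity applies:
    L − y' ∂L/∂y' = C.
Compute ∂L/∂y' = y' / sqrt(y (1 + y'^2)).
Substitute:
    sqrt((1 + y'^2)/y) − y'·y' / sqrt(y (1 + y'^2))
    = (1 + y'^2) / sqrt(y (1 + y'^2)) − y'^2 / sqrt(y (1 + y'^2))
    = 1 / sqrt(y (1 + y'^2)) = C.
Squaring and rearranging gives the first integral
    y (1 + y'^2) = 1/C^2 =: k   (constant).
Solving this first-order ODE by the substitution
    y = (k/2)(1 − cos θ)
yields the cycloid parameterisation
    x(θ) = (k/2)(θ − sin θ),   y(θ) = (k/2)(1 − cos θ).
The constant k is fixed by the endpoint condition.
Now fit the given lower endpoint (x1, y1) = (15π/2, 15). At the bottom of the first arch (θ = π), the parametric equations give
    y(π) = (k/2)(1 − cos π) = k,
    x(π) = (k/2)(π − sin π) = kπ/2.
Matching y(π) = 15 gives k = 15, consistent with x(π) = 15π/2. Therefore the specific cycloid is
    x(θ) = (15/2)(θ − sin θ),   y(θ) = (15/2)(1 − cos θ).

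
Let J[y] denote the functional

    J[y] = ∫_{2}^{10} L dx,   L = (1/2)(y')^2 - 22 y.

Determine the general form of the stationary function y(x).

The Lagrangian is L = (1/2)(y')^2 - 22 y.
∂L/∂y = -22.
∂L/∂y' = y'.
The Euler-Lagrange equation d/dx(∂L/∂y') − ∂L/∂y = 0 becomes:
    y'' + 22 = 0
General solution: y(x) = -11 x^2 + A x + B, where A and B are arbitrary constants fixed by the endpoint conditions.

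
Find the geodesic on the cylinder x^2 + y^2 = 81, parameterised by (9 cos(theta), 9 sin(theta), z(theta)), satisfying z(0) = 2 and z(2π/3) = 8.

Parameterise the cylinder of radius R = 9 as
    r(θ) = (9 cos θ, 9 sin θ, z(θ)).
The arc-length element is
    ds = sqrt(81 + (dz/dθ)^2) dθ,
so the Lagrangian is L = sqrt(81 + z'^2).
L depends on z' only, not on z or θ, so ∂L/∂z = 0 and
    ∂L/∂z' = z' / sqrt(81 + z'^2).
The Euler-Lagrange equation gives
    d/dθ( z' / sqrt(81 + z'^2) ) = 0,
so z' is constant. Integrating once:
    z(θ) = a θ + b,
a helix on the cylinder (a straight line when the cylinder is unrolled). The constants a, b are determined by the endpoint conditions.
With endpoint conditions z(0) = 2 and z(2π/3) = 8: from z(0) = b we get b = 2, and a·2π/3 + 2 = 8 gives a = 9/π, so
    z(θ) = (9/π) θ + 2.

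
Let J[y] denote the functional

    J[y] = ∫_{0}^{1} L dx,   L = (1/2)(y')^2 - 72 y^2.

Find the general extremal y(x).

The Lagrangian is L = (1/2)(y')^2 - 72 y^2.
∂L/∂y = -144y.
∂L/∂y' = y'.
The Euler-Lagrange equation d/dx(∂L/∂y') − ∂L/∂y = 0 becomes:
    y'' + 144 y = 0
General solution: y(x) = A sin(12x) + B cos(12x), where A and B are arbitrary constants fixed by the endpoint conditions.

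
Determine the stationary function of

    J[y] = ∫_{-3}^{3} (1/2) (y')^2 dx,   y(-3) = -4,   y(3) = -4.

The Lagrangian is L = (1/2) (y')^2.
Compute ∂L/∂y = 0, ∂L/∂y' = y'.
The Euler-Lagrange equation d/dx(∂L/∂y') − ∂L/∂y = 0 reduces to
    y'' = 0.
Its general solution is
    y(x) = A x + B,
with A, B fixed by the endpoint conditions.
Applying the endpoint conditions y(-3) = -4 and y(3) = -4: solve A·-3 + B = -4 and A·3 + B = -4. Subtracting gives A(3 − -3) = -4 − -4, so A = 0, and B = -4 − A·-3 = -4. Therefore
    y(x) = -4.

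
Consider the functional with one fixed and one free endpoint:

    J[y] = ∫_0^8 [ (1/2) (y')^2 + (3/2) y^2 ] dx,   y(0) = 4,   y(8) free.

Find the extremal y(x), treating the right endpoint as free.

The Lagrangian L = (1/2) (y')^2 + (3/2) y^2 gives
    ∂L/∂y = 3 y,   ∂L/∂y' = y'.
Euler-Lagrange: y'' − 3 y = 0.
With k = sqrt(3), the general solution is
    y(x) = A cosh(sqrt(3) x) + B sinh(sqrt(3) x).
Fixed left endpoint y(0) = 4 ⇒ A = 4.
The right endpoint x = 8 is free, so the natural (transversality) condition is ∂L/∂y' |_{x=8} = 0, i.e. y'(8) = 0.
Compute y'(x) = A k sinh(k x) + B k cosh(k x), so
    y'(8) = A k sinh(k·8) + B k cosh(k·8) = 0
    ⇒ B = −A tanh(k·8) = − 4 tanh(sqrt(3)·8).
Therefore the extremal is
    y(x) = 4 cosh(sqrt(3) x) − 4 tanh(sqrt(3)·8) sinh(sqrt(3) x).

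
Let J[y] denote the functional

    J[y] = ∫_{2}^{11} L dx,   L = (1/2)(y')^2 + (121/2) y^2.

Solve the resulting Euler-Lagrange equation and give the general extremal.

The Lagrangian is L = (1/2)(y')^2 + (121/2) y^2.
∂L/∂y = 121y.
∂L/∂y' = y'.
The Euler-Lagrange equation d/dx(∂L/∂y') − ∂L/∂y = 0 becomes:
    y'' - 121 y = 0
General solution: y(x) = A e^(11x) + B e^(-11x), where A and B are arbitrary constants fixed by the endpoint conditions.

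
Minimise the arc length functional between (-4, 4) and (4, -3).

Arc-length functional: J[y] = ∫ sqrt(1 + (y')^2) dx.
Lagrangian L = sqrt(1 + (y')^2) has no explicit y dependence, so ∂L/∂y = 0 and the Euler-Lagrange equation gives
    d/dx( y' / sqrt(1 + (y')^2) ) = 0  ⇒  y' / sqrt(1 + (y')^2) = const.
Hence y' is constant, so y(x) is affine.
Fitting the endpoints (-4, 4) and (4, -3):
    slope m = ((-3) − 4) / (4 − (-4)) = -7/8,
    intercept c = 4 − m·(-4) = 1/2.
Extremal: y(x) = (-7/8) x + 1/2.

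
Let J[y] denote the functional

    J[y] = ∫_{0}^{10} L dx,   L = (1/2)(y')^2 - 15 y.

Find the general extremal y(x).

The Lagrangian is L = (1/2)(y')^2 - 15 y.
∂L/∂y = -15.
∂L/∂y' = y'.
The Euler-Lagrange equation d/dx(∂L/∂y') − ∂L/∂y = 0 becomes:
    y'' + 15 = 0
General solution: y(x) = -(15/2) x^2 + A x + B, where A and B are arbitrary constants fixed by the endpoint conditions.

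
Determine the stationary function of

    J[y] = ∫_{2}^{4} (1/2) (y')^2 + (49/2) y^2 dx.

The Lagrangian is L = (1/2) (y')^2 + (49/2) y^2.
Compute ∂L/∂y = 49y, ∂L/∂y' = y'.
The Euler-Lagrange equation d/dx(∂L/∂y') − ∂L/∂y = 0 reduces to
    y'' − 49 y = 0.
Its general solution is
    y(x) = A e^(7x) + B e^(−7x),
with A, B fixed by the endpoint conditions.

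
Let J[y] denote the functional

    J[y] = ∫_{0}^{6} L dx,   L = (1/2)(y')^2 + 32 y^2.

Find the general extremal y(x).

The Lagrangian is L = (1/2)(y')^2 + 32 y^2.
∂L/∂y = 64y.
∂L/∂y' = y'.
The Euler-Lagrange equation d/dx(∂L/∂y') − ∂L/∂y = 0 becomes:
    y'' - 64 y = 0
General solution: y(x) = A e^(8x) + B e^(-8x), where A and B are arbitrary constants fixed by the endpoint conditions.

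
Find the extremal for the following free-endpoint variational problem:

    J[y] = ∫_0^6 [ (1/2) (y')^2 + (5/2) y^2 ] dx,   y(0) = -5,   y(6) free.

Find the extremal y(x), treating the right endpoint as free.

The Lagrangian L = (1/2) (y')^2 + (5/2) y^2 gives
    ∂L/∂y = 5 y,   ∂L/∂y' = y'.
Euler-Lagrange: y'' − 5 y = 0.
With k = sqrt(5), the general solution is
    y(x) = A cosh(sqrt(5) x) + B sinh(sqrt(5) x).
Fixed left endpoint y(0) = -5 ⇒ A = -5.
The right endpoint x = 6 is free, so the natural (transversality) condition is ∂L/∂y' |_{x=6} = 0, i.e. y'(6) = 0.
Compute y'(x) = A k sinh(k x) + B k cosh(k x), so
    y'(6) = A k sinh(k·6) + B k cosh(k·6) = 0
    ⇒ B = −A tanh(k·6) = 5 tanh(sqrt(5)·6).
Therefore the extremal is
    y(x) = −5 cosh(sqrt(5) x) + 5 tanh(sqrt(5)·6) sinh(sqrt(5) x).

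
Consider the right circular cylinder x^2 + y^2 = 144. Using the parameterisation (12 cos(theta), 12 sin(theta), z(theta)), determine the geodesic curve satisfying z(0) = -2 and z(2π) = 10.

Parameterise the cylinder of radius R = 12 as
    r(θ) = (12 cos θ, 12 sin θ, z(θ)).
The arc-length element is
    ds = sqrt(144 + (dz/dθ)^2) dθ,
so the Lagrangian is L = sqrt(144 + z'^2).
L depends on z' only, not on z or θ, so ∂L/∂z = 0 and
    ∂L/∂z' = z' / sqrt(144 + z'^2).
The Euler-Lagrange equation gives
    d/dθ( z' / sqrt(144 + z'^2) ) = 0,
so z' is constant. Integrating once:
    z(θ) = a θ + b,
a helix on the cylinder (a straight line when the cylinder is unrolled). The constants a, b are determined by the endpoint conditions.
With endpoint conditions z(0) = -2 and z(2π) = 10: from z(0) = b we get b = -2, and a·2π + -2 = 10 gives a = 6/π, so
    z(θ) = (6/π) θ − 2.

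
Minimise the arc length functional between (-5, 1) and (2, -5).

Arc-length functional: J[y] = ∫ sqrt(1 + (y')^2) dx.
Lagrangian L = sqrt(1 + (y')^2) has no explicit y dependence, so ∂L/∂y = 0 and the Euler-Lagrange equation gives
    d/dx( y' / sqrt(1 + (y')^2) ) = 0  ⇒  y' / sqrt(1 + (y')^2) = const.
Hence y' is constant, so y(x) is affine.
Fitting the endpoints (-5, 1) and (2, -5):
    slope m = ((-5) − 1) / (2 − (-5)) = -6/7,
    intercept c = 1 − m·(-5) = -23/7.
Extremal: y(x) = (-6/7) x - 23/7.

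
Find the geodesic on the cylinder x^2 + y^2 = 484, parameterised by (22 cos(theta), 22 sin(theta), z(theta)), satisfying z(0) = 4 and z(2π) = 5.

Parameterise the cylinder of radius R = 22 as
    r(θ) = (22 cos θ, 22 sin θ, z(θ)).
The arc-length element is
    ds = sqrt(484 + (dz/dθ)^2) dθ,
so the Lagrangian is L = sqrt(484 + z'^2).
L depends on z' only, not on z or θ, so ∂L/∂z = 0 and
    ∂L/∂z' = z' / sqrt(484 + z'^2).
The Euler-Lagrange equation gives
    d/dθ( z' / sqrt(484 + z'^2) ) = 0,
so z' is constant. Integrating once:
    z(θ) = a θ + b,
a helix on the cylinder (a straight line when the cylinder is unrolled). The constants a, b are determined by the endpoint conditions.
With endpoint conditions z(0) = 4 and z(2π) = 5: from z(0) = b we get b = 4, and a·2π + 4 = 5 gives a = 1/(2π), so
    z(θ) = (1/(2π)) θ + 4.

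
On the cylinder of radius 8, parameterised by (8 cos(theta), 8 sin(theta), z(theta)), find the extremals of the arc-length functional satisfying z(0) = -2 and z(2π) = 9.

Parameterise the cylinder of radius R = 8 as
    r(θ) = (8 cos θ, 8 sin θ, z(θ)).
The arc-length element is
    ds = sqrt(64 + (dz/dθ)^2) dθ,
so the Lagrangian is L = sqrt(64 + z'^2).
L depends on z' only, not on z or θ, so ∂L/∂z = 0 and
    ∂L/∂z' = z' / sqrt(64 + z'^2).
The Euler-Lagrange equation gives
    d/dθ( z' / sqrt(64 + z'^2) ) = 0,
so z' is constant. Integrating once:
    z(θ) = a θ + b,
a helix on the cylinder (a straight line when the cylinder is unrolled). The constants a, b are determined by the endpoint conditions.
With endpoint conditions z(0) = -2 and z(2π) = 9: from z(0) = b we get b = -2, and a·2π + -2 = 9 gives a = 11/(2π), so
    z(θ) = (11/(2π)) θ − 2.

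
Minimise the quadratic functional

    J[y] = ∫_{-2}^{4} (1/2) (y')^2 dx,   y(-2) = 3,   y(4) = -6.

The Lagrangian is L = (1/2) (y')^2.
Compute ∂L/∂y = 0, ∂L/∂y' = y'.
The Euler-Lagrange equation d/dx(∂L/∂y') − ∂L/∂y = 0 reduces to
    y'' = 0.
Its general solution is
    y(x) = A x + B,
with A, B fixed by the endpoint conditions.
Applying the endpoint conditions y(-2) = 3 and y(4) = -6: solve A·-2 + B = 3 and A·4 + B = -6. Subtracting gives A(4 − -2) = -6 − 3, so A = -3/2, and B = 3 − A·-2 = 0. Therefore
    y(x) = (-3/2) x.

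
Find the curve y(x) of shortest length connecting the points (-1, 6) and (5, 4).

Arc-length functional: J[y] = ∫ sqrt(1 + (y')^2) dx.
Lagrangian L = sqrt(1 + (y')^2) has no explicit y dependence, so ∂L/∂y = 0 and the Euler-Lagrange equation gives
    d/dx( y' / sqrt(1 + (y')^2) ) = 0  ⇒  y' / sqrt(1 + (y')^2) = const.
Hence y' is constant, so y(x) is affine.
Fitting the endpoints (-1, 6) and (5, 4):
    slope m = (4 − 6) / (5 − (-1)) = -1/3,
    intercept c = 6 − m·(-1) = 17/3.
Extremal: y(x) = (-1/3) x + 17/3.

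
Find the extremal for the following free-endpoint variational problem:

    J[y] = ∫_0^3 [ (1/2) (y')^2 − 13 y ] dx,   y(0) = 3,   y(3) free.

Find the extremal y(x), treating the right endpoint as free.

The Lagrangian L = (1/2) (y')^2 − 13 y gives
    ∂L/∂y = −13,   ∂L/∂y' = y'.
Euler-Lagrange: d/dx(y') − (−13) = 0, i.e. y'' + 13 = 0, so
    y(x) = −(13/2) x^2 + C1 x + C2.
Fixed left endpoint y(0) = 3 ⇒ C2 = 3.
The right endpoint x = 3 is free, so the natural (transversality) condition is ∂L/∂y' |_{x=3} = 0, i.e. y'(3) = 0.
Compute y'(x) = −13 x + C1, so y'(3) = −39 + C1 = 0 ⇒ C1 = 39.
Therefore the extremal is
    y(x) = −(13/2) x^2 + 39 x + 3.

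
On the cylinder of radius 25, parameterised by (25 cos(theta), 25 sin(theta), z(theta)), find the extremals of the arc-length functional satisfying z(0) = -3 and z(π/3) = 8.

Parameterise the cylinder of radius R = 25 as
    r(θ) = (25 cos θ, 25 sin θ, z(θ)).
The arc-length element is
    ds = sqrt(625 + (dz/dθ)^2) dθ,
so the Lagrangian is L = sqrt(625 + z'^2).
L depends on z' only, not on z or θ, so ∂L/∂z = 0 and
    ∂L/∂z' = z' / sqrt(625 + z'^2).
The Euler-Lagrange equation gives
    d/dθ( z' / sqrt(625 + z'^2) ) = 0,
so z' is constant. Integrating once:
    z(θ) = a θ + b,
a helix on the cylinder (a straight line when the cylinder is unrolled). The constants a, b are determined by the endpoint conditions.
With endpoint conditions z(0) = -3 and z(π/3) = 8: from z(0) = b we get b = -3, and a·π/3 + -3 = 8 gives a = 33/π, so
    z(θ) = (33/π) θ − 3.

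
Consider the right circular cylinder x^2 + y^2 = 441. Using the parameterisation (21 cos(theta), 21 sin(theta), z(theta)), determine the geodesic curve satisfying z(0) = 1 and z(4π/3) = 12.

Parameterise the cylinder of radius R = 21 as
    r(θ) = (21 cos θ, 21 sin θ, z(θ)).
The arc-length element is
    ds = sqrt(441 + (dz/dθ)^2) dθ,
so the Lagrangian is L = sqrt(441 + z'^2).
L depends on z' only, not on z or θ, so ∂L/∂z = 0 and
    ∂L/∂z' = z' / sqrt(441 + z'^2).
The Euler-Lagrange equation gives
    d/dθ( z' / sqrt(441 + z'^2) ) = 0,
so z' is constant. Integrating once:
    z(θ) = a θ + b,
a helix on the cylinder (a straight line when the cylinder is unrolled). The constants a, b are determined by the endpoint conditions.
With endpoint conditions z(0) = 1 and z(4π/3) = 12: from z(0) = b we get b = 1, and a·4π/3 + 1 = 12 gives a = 33/(4π), so
    z(θ) = (33/(4π)) θ + 1.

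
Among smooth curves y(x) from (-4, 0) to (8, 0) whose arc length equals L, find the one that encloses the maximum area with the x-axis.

Set up the augmented Lagrangian using a multiplier λ for the length constraint:
    F(y, y') = y − λ sqrt(1 + y'^2).
F has no explicit x dependence, so the Beltrami identity yields a first integral
    F − y' ∂F/∂y' = C.
Compute ∂F/∂y' = −λ y' / sqrt(1 + y'^2). Then
    y − λ sqrt(1 + y'^2) + λ y'^2 / sqrt(1 + y'^2) = C
    ⇒  y − λ / sqrt(1 + y'^2) = C.
Solving for y' and integrating gives
    (x − a)^2 + (y − b)^2 = λ^2,
a circular arc of radius λ. The constants a, b are determined by the endpoint conditions y(-4) = y(8) = 0, and λ is fixed implicitly by the length constraint
    ∫_{-4}^{8} sqrt(1 + y'^2) dx = L.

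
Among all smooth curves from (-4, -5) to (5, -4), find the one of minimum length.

Arc-length functional: J[y] = ∫ sqrt(1 + (y')^2) dx.
Lagrangian L = sqrt(1 + (y')^2) has no explicit y dependence, so ∂L/∂y = 0 and the Euler-Lagrange equation gives
    d/dx( y' / sqrt(1 + (y')^2) ) = 0  ⇒  y' / sqrt(1 + (y')^2) = const.
Hence y' is constant, so y(x) is affine.
Fitting the endpoints (-4, -5) and (5, -4):
    slope m = ((-4) − (-5)) / (5 − (-4)) = 1/9,
    intercept c = (-5) − m·(-4) = -41/9.
Extremal: y(x) = (1/9) x - 41/9.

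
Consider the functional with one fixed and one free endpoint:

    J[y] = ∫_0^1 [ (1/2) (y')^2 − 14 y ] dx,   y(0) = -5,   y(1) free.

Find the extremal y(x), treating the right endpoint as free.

The Lagrangian L = (1/2) (y')^2 − 14 y gives
    ∂L/∂y = −14,   ∂L/∂y' = y'.
Euler-Lagrange: d/dx(y') − (−14) = 0, i.e. y'' + 14 = 0, so
    y(x) = −(14/2) x^2 + C1 x + C2.
Fixed left endpoint y(0) = -5 ⇒ C2 = -5.
The right endpoint x = 1 is free, so the natural (transversality) condition is ∂L/∂y' |_{x=1} = 0, i.e. y'(1) = 0.
Compute y'(x) = −14 x + C1, so y'(1) = −14 + C1 = 0 ⇒ C1 = 14.
Therefore the extremal is
    y(x) = −7 x^2 + 14 x − 5.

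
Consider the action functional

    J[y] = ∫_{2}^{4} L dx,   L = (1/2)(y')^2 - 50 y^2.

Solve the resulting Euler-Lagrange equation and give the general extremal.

The Lagrangian is L = (1/2)(y')^2 - 50 y^2.
∂L/∂y = -100y.
∂L/∂y' = y'.
The Euler-Lagrange equation d/dx(∂L/∂y') − ∂L/∂y = 0 becomes:
    y'' + 100 y = 0
General solution: y(x) = A sin(10x) + B cos(10x), where A and B are arbitrary constants fixed by the endpoint conditions.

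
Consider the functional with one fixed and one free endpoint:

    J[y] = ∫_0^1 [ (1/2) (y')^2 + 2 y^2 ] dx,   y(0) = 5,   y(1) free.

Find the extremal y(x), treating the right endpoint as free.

The Lagrangian L = (1/2) (y')^2 + 2 y^2 gives
    ∂L/∂y = 4 y,   ∂L/∂y' = y'.
Euler-Lagrange: y'' − 4 y = 0.
With k = 2, the general solution is
    y(x) = A cosh(2 x) + B sinh(2 x).
Fixed left endpoint y(0) = 5 ⇒ A = 5.
The right endpoint x = 1 is free, so the natural (transversality) condition is ∂L/∂y' |_{x=1} = 0, i.e. y'(1) = 0.
Compute y'(x) = A k sinh(k x) + B k cosh(k x), so
    y'(1) = A k sinh(k·1) + B k cosh(k·1) = 0
    ⇒ B = −A tanh(k·1) = − 5 tanh(2·1).
Therefore the extremal is
    y(x) = 5 cosh(2 x) − 5 tanh(2·1) sinh(2 x).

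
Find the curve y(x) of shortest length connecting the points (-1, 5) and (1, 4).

Arc-length functional: J[y] = ∫ sqrt(1 + (y')^2) dx.
Lagrangian L = sqrt(1 + (y')^2) has no explicit y dependence, so ∂L/∂y = 0 and the Euler-Lagrange equation gives
    d/dx( y' / sqrt(1 + (y')^2) ) = 0  ⇒  y' / sqrt(1 + (y')^2) = const.
Hence y' is constant, so y(x) is affine.
Fitting the endpoints (-1, 5) and (1, 4):
    slope m = (4 − 5) / (1 − (-1)) = -1/2,
    intercept c = 5 − m·(-1) = 9/2.
Extremal: y(x) = (-1/2) x + 9/2.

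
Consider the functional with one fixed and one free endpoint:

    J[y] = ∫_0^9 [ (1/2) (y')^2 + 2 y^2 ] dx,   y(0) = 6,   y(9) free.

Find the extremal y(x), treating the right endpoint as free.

The Lagrangian L = (1/2) (y')^2 + 2 y^2 gives
    ∂L/∂y = 4 y,   ∂L/∂y' = y'.
Euler-Lagrange: y'' − 4 y = 0.
With k = 2, the general solution is
    y(x) = A cosh(2 x) + B sinh(2 x).
Fixed left endpoint y(0) = 6 ⇒ A = 6.
The right endpoint x = 9 is free, so the natural (transversality) condition is ∂L/∂y' |_{x=9} = 0, i.e. y'(9) = 0.
Compute y'(x) = A k sinh(k x) + B k cosh(k x), so
    y'(9) = A k sinh(k·9) + B k cosh(k·9) = 0
    ⇒ B = −A tanh(k·9) = − 6 tanh(2·9).
Therefore the extremal is
    y(x) = 6 cosh(2 x) − 6 tanh(2·9) sinh(2 x).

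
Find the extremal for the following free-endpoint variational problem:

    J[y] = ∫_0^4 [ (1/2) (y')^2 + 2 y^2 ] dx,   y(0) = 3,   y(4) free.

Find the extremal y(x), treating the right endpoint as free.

The Lagrangian L = (1/2) (y')^2 + 2 y^2 gives
    ∂L/∂y = 4 y,   ∂L/∂y' = y'.
Euler-Lagrange: y'' − 4 y = 0.
With k = 2, the general solution is
    y(x) = A cosh(2 x) + B sinh(2 x).
Fixed left endpoint y(0) = 3 ⇒ A = 3.
The right endpoint x = 4 is free, so the natural (transversality) condition is ∂L/∂y' |_{x=4} = 0, i.e. y'(4) = 0.
Compute y'(x) = A k sinh(k x) + B k cosh(k x), so
    y'(4) = A k sinh(k·4) + B k cosh(k·4) = 0
    ⇒ B = −A tanh(k·4) = − 3 tanh(2·4).
Therefore the extremal is
    y(x) = 3 cosh(2 x) − 3 tanh(2·4) sinh(2 x).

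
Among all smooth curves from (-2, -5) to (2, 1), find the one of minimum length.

Arc-length functional: J[y] = ∫ sqrt(1 + (y')^2) dx.
Lagrangian L = sqrt(1 + (y')^2) has no explicit y dependence, so ∂L/∂y = 0 and the Euler-Lagrange equation gives
    d/dx( y' / sqrt(1 + (y')^2) ) = 0  ⇒  y' / sqrt(1 + (y')^2) = const.
Hence y' is constant, so y(x) is affine.
Fitting the endpoints (-2, -5) and (2, 1):
    slope m = (1 − (-5)) / (2 − (-2)) = 3/2,
    intercept c = (-5) − m·(-2) = -2.
Extremal: y(x) = (3/2) x - 2.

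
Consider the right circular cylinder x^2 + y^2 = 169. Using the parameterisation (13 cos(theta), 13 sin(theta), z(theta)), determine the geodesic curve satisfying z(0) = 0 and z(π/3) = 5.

Parameterise the cylinder of radius R = 13 as
    r(θ) = (13 cos θ, 13 sin θ, z(θ)).
The arc-length element is
    ds = sqrt(169 + (dz/dθ)^2) dθ,
so the Lagrangian is L = sqrt(169 + z'^2).
L depends on z' only, not on z or θ, so ∂L/∂z = 0 and
    ∂L/∂z' = z' / sqrt(169 + z'^2).
The Euler-Lagrange equation gives
    d/dθ( z' / sqrt(169 + z'^2) ) = 0,
so z' is constant. Integrating once:
    z(θ) = a θ + b,
a helix on the cylinder (a straight line when the cylinder is unrolled). The constants a, b are determined by the endpoint conditions.
With endpoint conditions z(0) = 0 and z(π/3) = 5: from z(0) = b we get b = 0, and a·π/3 + 0 = 5 gives a = 15/π, so
    z(θ) = (15/π) θ.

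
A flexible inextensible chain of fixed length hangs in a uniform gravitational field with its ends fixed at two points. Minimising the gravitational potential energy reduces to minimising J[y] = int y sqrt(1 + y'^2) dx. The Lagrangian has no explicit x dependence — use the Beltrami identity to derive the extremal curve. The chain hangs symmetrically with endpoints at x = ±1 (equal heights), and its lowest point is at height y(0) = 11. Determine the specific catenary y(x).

The Lagrangian L(y, y') = y sqrt(1 + y'^2) has no explicit x dependence, so the Beltrami identity applies:
    L − y' ∂L/∂y' = C.
Compute ∂L/∂y' = y · y' / sqrt(1 + y'^2). Then
    L − y' ∂L/∂y'
    = y sqrt(1 + y'^2) − y · y'^2 / sqrt(1 + y'^2)
    = y (1 + y'^2 − y'^2) / sqrt(1 + y'^2)
    = y / sqrt(1 + y'^2) = C.
Squaring gives y^2 = C^2 (1 + y'^2), i.e.
    y'^2 = y^2 / C^2 − 1.
Separating variables,
    dy / sqrt(y^2 − C^2) = dx / C,
and integrating gives arccosh(y / C) = (x − a)/C, so
    y(x) = C cosh((x − a)/C),
the catenary. The constants C and a are fixed by the two endpoint conditions (and, for the hanging-chain problem, the length constraint selects C).
Now fit the given data. The endpoints x = ±1 are symmetric at equal height, so the catenary is even about its minimum: a = 0 and y(x) = C cosh(x/C). The lowest point is y(0) = C cosh(0) = C, and we are told y(0) = 11, so C = 11. Therefore
    y(x) = 11 cosh(x/11),
and at the endpoints
    y(±1) = 11 cosh(1/11).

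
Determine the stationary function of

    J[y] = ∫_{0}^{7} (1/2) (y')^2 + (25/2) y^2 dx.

The Lagrangian is L = (1/2) (y')^2 + (25/2) y^2.
Compute ∂L/∂y = 25y, ∂L/∂y' = y'.
The Euler-Lagrange equation d/dx(∂L/∂y') − ∂L/∂y = 0 reduces to
    y'' − 25 y = 0.
Its general solution is
    y(x) = A e^(5x) + B e^(−5x),
with A, B fixed by the endpoint conditions.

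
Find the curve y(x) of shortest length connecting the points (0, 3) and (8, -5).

Arc-length functional: J[y] = ∫ sqrt(1 + (y')^2) dx.
Lagrangian L = sqrt(1 + (y')^2) has no explicit y dependence, so ∂L/∂y = 0 and the Euler-Lagrange equation gives
    d/dx( y' / sqrt(1 + (y')^2) ) = 0  ⇒  y' / sqrt(1 + (y')^2) = const.
Hence y' is constant, so y(x) is affine.
Fitting the endpoints (0, 3) and (8, -5):
    slope m = ((-5) − 3) / (8 − 0) = -1,
    intercept c = 3 − m·0 = 3.
Extremal: y(x) = -x + 3.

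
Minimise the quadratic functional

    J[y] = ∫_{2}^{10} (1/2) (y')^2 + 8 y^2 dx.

The Lagrangian is L = (1/2) (y')^2 + 8 y^2.
Compute ∂L/∂y = 16y, ∂L/∂y' = y'.
The Euler-Lagrange equation d/dx(∂L/∂y') − ∂L/∂y = 0 reduces to
    y'' − 16 y = 0.
Its general solution is
    y(x) = A e^(4x) + B e^(−4x),
with A, B fixed by the endpoint conditions.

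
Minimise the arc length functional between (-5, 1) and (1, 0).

Arc-length functional: J[y] = ∫ sqrt(1 + (y')^2) dx.
Lagrangian L = sqrt(1 + (y')^2) has no explicit y dependence, so ∂L/∂y = 0 and the Euler-Lagrange equation gives
    d/dx( y' / sqrt(1 + (y')^2) ) = 0  ⇒  y' / sqrt(1 + (y')^2) = const.
Hence y' is constant, so y(x) is affine.
Fitting the endpoints (-5, 1) and (1, 0):
    slope m = (0 − 1) / (1 − (-5)) = -1/6,
    intercept c = 1 − m·(-5) = 1/6.
Extremal: y(x) = (-1/6) x + 1/6.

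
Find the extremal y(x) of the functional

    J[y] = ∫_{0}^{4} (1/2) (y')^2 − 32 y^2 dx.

The Lagrangian is L = (1/2) (y')^2 − 32 y^2.
Compute ∂L/∂y = -64y, ∂L/∂y' = y'.
The Euler-Lagrange equation d/dx(∂L/∂y') − ∂L/∂y = 0 reduces to
    y'' + 64 y = 0.
Its general solution is
    y(x) = A sin(8x) + B cos(8x),
with A, B fixed by the endpoint conditions.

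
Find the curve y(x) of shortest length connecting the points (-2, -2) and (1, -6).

Arc-length functional: J[y] = ∫ sqrt(1 + (y')^2) dx.
Lagrangian L = sqrt(1 + (y')^2) has no explicit y dependence, so ∂L/∂y = 0 and the Euler-Lagrange equation gives
    d/dx( y' / sqrt(1 + (y')^2) ) = 0  ⇒  y' / sqrt(1 + (y')^2) = const.
Hence y' is constant, so y(x) is affine.
Fitting the endpoints (-2, -2) and (1, -6):
    slope m = ((-6) − (-2)) / (1 − (-2)) = -4/3,
    intercept c = (-2) − m·(-2) = -14/3.
Extremal: y(x) = (-4/3) x - 14/3.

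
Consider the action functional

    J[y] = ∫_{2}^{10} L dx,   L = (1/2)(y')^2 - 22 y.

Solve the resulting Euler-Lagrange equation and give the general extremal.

The Lagrangian is L = (1/2)(y')^2 - 22 y.
∂L/∂y = -22.
∂L/∂y' = y'.
The Euler-Lagrange equation d/dx(∂L/∂y') − ∂L/∂y = 0 becomes:
    y'' + 22 = 0
General solution: y(x) = -11 x^2 + A x + B, where A and B are arbitrary constants fixed by the endpoint conditions.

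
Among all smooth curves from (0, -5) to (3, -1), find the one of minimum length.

Arc-length functional: J[y] = ∫ sqrt(1 + (y')^2) dx.
Lagrangian L = sqrt(1 + (y')^2) has no explicit y dependence, so ∂L/∂y = 0 and the Euler-Lagrange equation gives
    d/dx( y' / sqrt(1 + (y')^2) ) = 0  ⇒  y' / sqrt(1 + (y')^2) = const.
Hence y' is constant, so y(x) is affine.
Fitting the endpoints (0, -5) and (3, -1):
    slope m = ((-1) − (-5)) / (3 − 0) = 4/3,
    intercept c = (-5) − m·0 = -5.
Extremal: y(x) = (4/3) x - 5.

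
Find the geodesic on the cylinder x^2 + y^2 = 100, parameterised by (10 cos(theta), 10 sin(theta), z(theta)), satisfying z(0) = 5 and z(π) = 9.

Parameterise the cylinder of radius R = 10 as
    r(θ) = (10 cos θ, 10 sin θ, z(θ)).
The arc-length element is
    ds = sqrt(100 + (dz/dθ)^2) dθ,
so the Lagrangian is L = sqrt(100 + z'^2).
L depends on z' only, not on z or θ, so ∂L/∂z = 0 and
    ∂L/∂z' = z' / sqrt(100 + z'^2).
The Euler-Lagrange equation gives
    d/dθ( z' / sqrt(100 + z'^2) ) = 0,
so z' is constant. Integrating once:
    z(θ) = a θ + b,
a helix on the cylinder (a straight line when the cylinder is unrolled). The constants a, b are determined by the endpoint conditions.
With endpoint conditions z(0) = 5 and z(π) = 9: from z(0) = b we get b = 5, and a·π + 5 = 9 gives a = 4/π, so
    z(θ) = (4/π) θ + 5.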